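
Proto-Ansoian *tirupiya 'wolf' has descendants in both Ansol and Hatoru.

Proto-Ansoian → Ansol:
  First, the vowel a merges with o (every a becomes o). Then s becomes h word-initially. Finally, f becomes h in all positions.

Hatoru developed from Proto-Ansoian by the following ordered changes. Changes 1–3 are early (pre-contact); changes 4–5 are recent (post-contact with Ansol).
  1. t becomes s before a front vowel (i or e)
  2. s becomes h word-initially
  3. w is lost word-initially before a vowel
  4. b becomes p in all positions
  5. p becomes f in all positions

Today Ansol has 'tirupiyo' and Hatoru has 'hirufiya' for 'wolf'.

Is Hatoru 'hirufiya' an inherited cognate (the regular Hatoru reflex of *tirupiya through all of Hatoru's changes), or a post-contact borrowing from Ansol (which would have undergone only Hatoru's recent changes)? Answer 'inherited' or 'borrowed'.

inherited

If inherited, *tirupiya would pass through all of Hatoru's changes:
Hatoru: *tirupiya > sirupiya > hirupiya > hirufiya  (by palatalisation, debuccalisation, unconditioned shift)
If borrowed from Ansol 'tirupiyo' after the early changes, it would undergo only the recent ones:
  rule 4 (unconditioned shift): no change (tirupiyo)
  rule 5 (unconditioned shift): tirupiyo → tirufiyo
  ⇒ as a loan: tirufiyo
Hatoru 'hirufiya' matches the inherited outcome exactly, so it is an inherited cognate, not a loan.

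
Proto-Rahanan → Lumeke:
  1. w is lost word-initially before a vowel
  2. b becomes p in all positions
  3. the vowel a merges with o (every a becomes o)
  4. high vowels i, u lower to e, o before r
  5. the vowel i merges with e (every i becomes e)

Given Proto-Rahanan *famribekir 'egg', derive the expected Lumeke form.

Lumeke: *famribekir > famripekir > fomripekir > fomripeker > fomrepeker  (by unconditioned shift, vowel merger, pre-rhotic lowering, vowel merger)

fomrepeker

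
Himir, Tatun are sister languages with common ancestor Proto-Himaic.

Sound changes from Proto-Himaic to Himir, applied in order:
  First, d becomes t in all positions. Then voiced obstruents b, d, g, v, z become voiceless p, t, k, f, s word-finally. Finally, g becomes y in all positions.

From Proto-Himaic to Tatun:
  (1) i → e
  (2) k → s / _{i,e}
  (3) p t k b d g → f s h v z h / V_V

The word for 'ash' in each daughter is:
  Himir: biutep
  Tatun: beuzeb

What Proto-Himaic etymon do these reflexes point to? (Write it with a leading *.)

*biudeb

Position 4: Himir has t, Tatun has z. Taking the neighbouring segments as reconstructed: Himir t could go back to *t or *d; Tatun z could go back to *d or *z — the one source consistent with every daughter is *d.
Position 2: Himir has i, Tatun has e. Himir preserves i here (none of its changes turn any other segment into i), so the proto-segment is *i.
Position 6: Himir has p, Tatun has b. Tatun preserves b here (none of its changes turn any other segment into b), so the proto-segment is *b.
This points to *biudeb. Verify forward in each daughter:
Himir: *biudeb > biuteb > biutep  (by unconditioned shift, final devoicing)
Tatun: *biudeb > beudeb > beuzeb  (by vowel merger, intervocalic lenition)
No other proto-form is consistent with every reflex, so the reconstruction is *biudeb.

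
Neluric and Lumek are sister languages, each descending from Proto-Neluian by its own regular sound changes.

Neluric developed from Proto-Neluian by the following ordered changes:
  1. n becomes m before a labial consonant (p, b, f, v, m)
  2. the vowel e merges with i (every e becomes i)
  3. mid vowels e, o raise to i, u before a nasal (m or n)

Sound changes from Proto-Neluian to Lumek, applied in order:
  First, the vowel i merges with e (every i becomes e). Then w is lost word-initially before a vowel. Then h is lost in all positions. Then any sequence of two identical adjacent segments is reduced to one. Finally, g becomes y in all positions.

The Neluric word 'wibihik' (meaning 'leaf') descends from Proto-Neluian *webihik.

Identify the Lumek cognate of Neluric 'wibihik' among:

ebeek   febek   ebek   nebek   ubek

ebek

Lumek: *webihik
  webihik → webehek   [vowel merger]
  webehek → ebehek   [glide loss]
  ebehek → ebeek   [h-loss]
  ebeek → ebek   [degemination]
  ebek (rule 5 does not apply)
  giving Lumek ebek.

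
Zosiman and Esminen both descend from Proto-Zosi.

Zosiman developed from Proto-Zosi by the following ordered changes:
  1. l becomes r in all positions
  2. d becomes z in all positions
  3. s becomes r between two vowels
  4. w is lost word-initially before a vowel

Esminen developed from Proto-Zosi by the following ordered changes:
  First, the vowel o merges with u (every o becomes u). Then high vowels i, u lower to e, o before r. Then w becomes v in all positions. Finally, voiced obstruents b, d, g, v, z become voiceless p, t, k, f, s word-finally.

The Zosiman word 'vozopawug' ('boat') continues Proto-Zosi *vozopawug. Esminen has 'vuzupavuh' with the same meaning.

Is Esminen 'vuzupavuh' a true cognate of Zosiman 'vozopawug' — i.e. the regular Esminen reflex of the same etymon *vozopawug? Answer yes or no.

Derive the expected Esminen reflex of *vozopawug:
Esminen: *vozopawug
  vozopawug → vuzupawug   [vowel merger]
  vuzupawug (rule 2 does not apply)
  vuzupawug → vuzupavug   [unconditioned shift]
  vuzupavug → vuzupavuk   [final devoicing]
  giving Esminen vuzupavuk.
The regular Esminen reflex would be 'vuzupavuk', but the attested form is 'vuzupavuh'. The correspondence is irregular, so they are not cognates (the Esminen form has a different source).

no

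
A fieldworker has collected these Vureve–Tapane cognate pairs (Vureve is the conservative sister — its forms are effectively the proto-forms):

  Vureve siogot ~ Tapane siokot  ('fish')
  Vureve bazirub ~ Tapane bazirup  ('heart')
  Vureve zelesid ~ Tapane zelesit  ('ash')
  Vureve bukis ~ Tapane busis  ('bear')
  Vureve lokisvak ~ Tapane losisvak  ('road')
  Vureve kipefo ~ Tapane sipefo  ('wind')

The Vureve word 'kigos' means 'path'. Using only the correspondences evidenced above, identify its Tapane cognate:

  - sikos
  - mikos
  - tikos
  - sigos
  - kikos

sikos

kipefo ~ sipefo — Vureve k corresponds to Tapane s word-initially before a front vowel.
siogot ~ siokot — Vureve g corresponds to Tapane k between vowels (before a back vowel).
Applying these to Vureve 'kigos':
  kigos → sigos   (k→s word-initially before a front vowel)
  sigos → sikos   (g→k between vowels (before a back vowel))
So the Tapane cognate is 'sikos'.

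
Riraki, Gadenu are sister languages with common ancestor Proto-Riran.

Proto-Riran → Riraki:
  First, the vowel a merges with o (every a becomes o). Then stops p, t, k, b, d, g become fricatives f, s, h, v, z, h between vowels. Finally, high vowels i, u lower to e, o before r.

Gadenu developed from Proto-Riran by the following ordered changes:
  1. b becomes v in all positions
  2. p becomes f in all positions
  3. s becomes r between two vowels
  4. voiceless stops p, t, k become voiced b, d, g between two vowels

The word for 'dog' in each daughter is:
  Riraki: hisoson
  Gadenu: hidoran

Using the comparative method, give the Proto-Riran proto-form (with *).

*hitosan

Position 3: Riraki has s, Gadenu has d. Taking the neighbouring segments as reconstructed: Riraki s could go back to *t or *s; Gadenu d could go back to *t or *d — the one source consistent with every daughter is *t.
Position 5: Riraki has s, Gadenu has r. Taking the neighbouring segments as reconstructed: Riraki s could go back to *t or *s; Gadenu r could go back to *s or *r — the one source consistent with every daughter is *s.
Position 6: Riraki has o, Gadenu has a. Gadenu preserves a here (none of its changes turn any other segment into a), so the proto-segment is *a.
This points to *hitosan. Verify forward in each daughter:
Riraki: start from *hitosan.
  rule 1 (vowel merger): hitosan → hitoson
  rule 2 (intervocalic lenition): hitoson → hisoson
  rule 3: no change — hisoson
  ⇒ Riraki hisoson
Gadenu: start from *hitosan.
  rule 1: no change — hitosan
  rule 2: no change — hitosan
  rule 3 (rhotacism): hitosan → hitoran
  rule 4 (intervocalic voicing): hitoran → hidoran
  ⇒ Gadenu hidoran
Only *hitosan yields all of Riraki hisoson, Gadenu hidoran.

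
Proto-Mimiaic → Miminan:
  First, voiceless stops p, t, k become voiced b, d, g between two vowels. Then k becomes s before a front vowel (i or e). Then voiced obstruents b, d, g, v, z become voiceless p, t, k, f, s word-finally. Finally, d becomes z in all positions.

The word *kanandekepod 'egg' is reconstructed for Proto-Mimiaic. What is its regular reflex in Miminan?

Miminan: *kanandekepod > kanandegebod > kanandegebot > kananzegebot  (by intervocalic voicing, final devoicing, unconditioned shift)

kananzegebot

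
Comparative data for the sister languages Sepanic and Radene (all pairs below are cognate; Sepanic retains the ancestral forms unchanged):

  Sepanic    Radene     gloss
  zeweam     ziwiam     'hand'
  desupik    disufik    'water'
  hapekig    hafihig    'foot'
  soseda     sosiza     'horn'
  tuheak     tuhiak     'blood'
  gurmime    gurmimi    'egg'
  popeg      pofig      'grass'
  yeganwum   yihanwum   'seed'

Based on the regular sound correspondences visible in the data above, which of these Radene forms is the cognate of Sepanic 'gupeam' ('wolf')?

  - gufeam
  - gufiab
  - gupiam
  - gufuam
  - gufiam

hapekig ~ hafihig, popeg ~ pofig — Sepanic p corresponds to Radene f between vowels (before a front vowel).
zeweam ~ ziwiam, tuheak ~ tuhiak — Sepanic e corresponds to Radene i after a consonant, before a back vowel.
Applying these to Sepanic 'gupeam':
  gupeam → gufeam   (p→f between vowels (before a front vowel))
  gufeam → gufiam   (e→i after a consonant, before a back vowel)
So the Radene cognate is 'gufiam'.

gufiam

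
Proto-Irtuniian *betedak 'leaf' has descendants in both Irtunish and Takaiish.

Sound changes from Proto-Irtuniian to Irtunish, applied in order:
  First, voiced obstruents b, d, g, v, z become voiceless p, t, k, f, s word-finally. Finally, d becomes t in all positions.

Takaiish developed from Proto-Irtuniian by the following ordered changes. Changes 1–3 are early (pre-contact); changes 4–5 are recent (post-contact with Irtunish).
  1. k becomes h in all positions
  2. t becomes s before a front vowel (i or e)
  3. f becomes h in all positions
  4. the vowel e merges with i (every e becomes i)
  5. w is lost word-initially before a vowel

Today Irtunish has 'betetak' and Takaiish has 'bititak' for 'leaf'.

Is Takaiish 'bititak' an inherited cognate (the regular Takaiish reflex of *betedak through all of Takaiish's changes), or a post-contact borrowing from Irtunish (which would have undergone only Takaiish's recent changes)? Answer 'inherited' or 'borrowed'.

borrowed

If inherited, *betedak would pass through all of Takaiish's changes:
Takaiish: *betedak
  betedak → betedah   [unconditioned shift]
  betedah → besedah   [palatalisation]
  besedah (rule 3 does not apply)
  besedah → bisidah   [vowel merger]
  bisidah (rule 5 does not apply)
  giving Takaiish bisidah.
If borrowed from Irtunish 'betetak' after the early changes, it would undergo only the recent ones:
  rule 4 (vowel merger): betetak → bititak
  rule 5 (glide loss): no change (bititak)
  ⇒ as a loan: bititak
Takaiish 'bititak' matches the loan outcome 'bititak', not the inherited 'bisidah' — it skipped the early Takaiish changes, so it was borrowed from Irtunish.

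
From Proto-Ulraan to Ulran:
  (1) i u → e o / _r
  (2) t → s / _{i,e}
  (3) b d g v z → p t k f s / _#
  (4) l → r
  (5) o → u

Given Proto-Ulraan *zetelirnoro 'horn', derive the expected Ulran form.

zeserernuru

Ulran: *zetelirnoro > zetelernoro > zeselernoro > zeserernoro > zeserernuru  (by pre-rhotic lowering, palatalisation, unconditioned shift, vowel merger)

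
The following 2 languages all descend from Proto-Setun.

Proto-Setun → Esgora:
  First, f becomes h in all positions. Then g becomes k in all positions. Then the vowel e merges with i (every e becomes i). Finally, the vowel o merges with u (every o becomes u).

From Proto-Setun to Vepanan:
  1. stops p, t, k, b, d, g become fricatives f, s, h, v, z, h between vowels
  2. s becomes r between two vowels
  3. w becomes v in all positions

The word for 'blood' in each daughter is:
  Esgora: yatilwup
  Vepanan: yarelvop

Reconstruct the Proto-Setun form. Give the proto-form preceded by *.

*yatelwop

Position 6: Esgora has w, Vepanan has v. Esgora preserves w here (none of its changes turn any other segment into w), so the proto-segment is *w.
Position 7: Esgora has u, Vepanan has o. Vepanan preserves o here (none of its changes turn any other segment into o), so the proto-segment is *o.
Continuing position by position gives *yatelwop; check it forward:
Esgora: start from *yatelwop.
  rule 1: no change — yatelwop
  rule 2: no change — yatelwop
  rule 3 (vowel merger): yatelwop → yatilwop
  rule 4 (vowel merger): yatilwop → yatilwup
  ⇒ Esgora yatilwup
Vepanan: *yatelwop > yaselwop > yarelwop > yarelvop  (by intervocalic lenition, rhotacism, unconditioned shift)
*yatelwop is the unique common source.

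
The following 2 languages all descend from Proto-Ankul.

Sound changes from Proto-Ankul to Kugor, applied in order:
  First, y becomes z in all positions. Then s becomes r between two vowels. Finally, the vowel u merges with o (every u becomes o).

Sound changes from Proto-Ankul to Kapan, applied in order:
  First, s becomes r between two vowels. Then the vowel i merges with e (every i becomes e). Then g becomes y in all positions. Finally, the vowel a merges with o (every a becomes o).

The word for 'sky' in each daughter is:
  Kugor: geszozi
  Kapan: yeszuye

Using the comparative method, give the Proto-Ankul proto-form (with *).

Position 7: Kugor has i, Kapan has e. Kugor preserves i here (none of its changes turn any other segment into i), so the proto-segment is *i.
Position 1: Kugor has g, Kapan has y. Kugor preserves g here (none of its changes turn any other segment into g), so the proto-segment is *g.
Position 6: Kugor has z, Kapan has y. Taking the neighbouring segments as reconstructed: Kugor z could go back to *z or *y; Kapan y could go back to *g or *y — the one source consistent with every daughter is *y.
Verify the candidate proto-form against each daughter:
Kugor: *geszuyi
  geszuyi → geszuzi   [unconditioned shift]
  geszuzi (rule 2 does not apply)
  geszuzi → geszozi   [vowel merger]
  giving Kugor geszozi.
Kapan: start from *geszuyi.
  rule 1: no change — geszuyi
  rule 2 (vowel merger): geszuyi → geszuye
  rule 3 (unconditioned shift): geszuye → yeszuye
  rule 4: no change — yeszuye
  ⇒ Kapan yeszuye
*geszuyi is the unique common source.

*geszuyi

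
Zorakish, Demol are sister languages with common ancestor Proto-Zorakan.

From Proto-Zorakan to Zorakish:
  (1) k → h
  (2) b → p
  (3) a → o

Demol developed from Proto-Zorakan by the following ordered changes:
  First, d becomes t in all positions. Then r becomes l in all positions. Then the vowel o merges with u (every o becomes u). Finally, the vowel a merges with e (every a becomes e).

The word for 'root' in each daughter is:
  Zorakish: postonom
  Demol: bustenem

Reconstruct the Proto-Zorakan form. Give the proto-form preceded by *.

*bostanam

Position 5: Zorakish has o, Demol has e. Taking the neighbouring segments as reconstructed: Zorakish o could go back to *a or *o; Demol e could go back to *a or *e — the one source consistent with every daughter is *a.
Position 2: Zorakish has o, Demol has u. Taking the neighbouring segments as reconstructed: Zorakish o could go back to *a or *o; Demol u could go back to *o or *u — the one source consistent with every daughter is *o.
Continuing position by position gives *bostanam; check it forward:
Zorakish: *bostanam > postanam > postonom  (by unconditioned shift, vowel merger)
Demol: *bostanam
  bostanam (rule 1 does not apply)
  bostanam (rule 2 does not apply)
  bostanam → bustanam   [vowel merger]
  bustanam → bustenem   [vowel merger]
  giving Demol bustenem.
No other proto-form is consistent with every reflex, so the reconstruction is *bostanam.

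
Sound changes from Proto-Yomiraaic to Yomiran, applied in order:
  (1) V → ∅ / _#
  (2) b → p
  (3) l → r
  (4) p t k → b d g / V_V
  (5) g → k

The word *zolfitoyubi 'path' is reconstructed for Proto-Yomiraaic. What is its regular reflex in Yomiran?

zorfidoyup

Yomiran: *zolfitoyubi
  zolfitoyubi → zolfitoyub   [apocope]
  zolfitoyub → zolfitoyup   [unconditioned shift]
  zolfitoyup → zorfitoyup   [unconditioned shift]
  zorfitoyup → zorfidoyup   [intervocalic voicing]
  zorfidoyup (rule 5 does not apply)
  giving Yomiran zorfidoyup.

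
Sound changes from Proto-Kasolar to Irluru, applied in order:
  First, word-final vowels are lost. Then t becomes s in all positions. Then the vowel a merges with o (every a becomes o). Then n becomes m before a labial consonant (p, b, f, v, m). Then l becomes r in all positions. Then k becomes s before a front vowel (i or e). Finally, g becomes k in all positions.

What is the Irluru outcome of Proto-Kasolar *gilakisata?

Irluru: start from *gilakisata.
  rule 1 (apocope): gilakisata → gilakisat
  rule 2 (unconditioned shift): gilakisat → gilakisas
  rule 3 (vowel merger): gilakisas → gilokisos
  rule 4: no change — gilokisos
  rule 5 (unconditioned shift): gilokisos → girokisos
  rule 6 (palatalisation): girokisos → girosisos
  rule 7 (unconditioned shift): girosisos → kirosisos
  ⇒ Irluru kirosisos

kirosisos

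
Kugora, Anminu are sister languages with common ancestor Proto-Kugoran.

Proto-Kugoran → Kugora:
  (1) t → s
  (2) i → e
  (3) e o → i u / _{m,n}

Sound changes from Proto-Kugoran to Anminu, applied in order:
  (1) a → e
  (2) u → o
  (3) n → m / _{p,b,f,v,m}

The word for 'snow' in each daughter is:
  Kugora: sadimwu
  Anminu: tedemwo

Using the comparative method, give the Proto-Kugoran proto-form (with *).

Position 2: Kugora has a, Anminu has e. Kugora preserves a here (none of its changes turn any other segment into a), so the proto-segment is *a.
Position 4: Kugora has i, Anminu has e. Taking the neighbouring segments as reconstructed: Kugora i could go back to *e or *i; Anminu e could go back to *a or *e — the one source consistent with every daughter is *e.
Position 7: Kugora has u, Anminu has o. Taking the neighbouring segments as reconstructed: Kugora u can only go back to *u; Anminu o could go back to *o or *u — the one source consistent with every daughter is *u.
This points to *tademwu. Verify forward in each daughter:
Kugora: start from *tademwu.
  rule 1 (unconditioned shift): tademwu → sademwu
  rule 2: no change — sademwu
  rule 3 (pre-nasal raising): sademwu → sadimwu
  ⇒ Kugora sadimwu
Anminu: start from *tademwu.
  rule 1 (vowel merger): tademwu → tedemwu
  rule 2 (vowel merger): tedemwu → tedemwo
  rule 3: no change — tedemwo
  ⇒ Anminu tedemwo
No other proto-form is consistent with every reflex, so the reconstruction is *tademwu.

*tademwu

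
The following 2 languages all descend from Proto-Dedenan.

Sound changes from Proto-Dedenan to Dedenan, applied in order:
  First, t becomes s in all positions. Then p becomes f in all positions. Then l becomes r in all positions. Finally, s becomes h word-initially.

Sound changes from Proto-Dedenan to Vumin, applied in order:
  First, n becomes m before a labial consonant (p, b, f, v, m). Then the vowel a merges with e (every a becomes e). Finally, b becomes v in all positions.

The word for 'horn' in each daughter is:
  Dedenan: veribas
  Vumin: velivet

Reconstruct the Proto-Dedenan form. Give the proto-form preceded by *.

Position 6: Dedenan has a, Vumin has e. Dedenan preserves a here (none of its changes turn any other segment into a), so the proto-segment is *a.
Position 3: Dedenan has r, Vumin has l. Vumin preserves l here (none of its changes turn any other segment into l), so the proto-segment is *l.
Continuing position by position gives *velibat; check it forward:
Dedenan: start from *velibat.
  rule 1 (unconditioned shift): velibat → velibas
  rule 2: no change — velibas
  rule 3 (unconditioned shift): velibas → veribas
  rule 4: no change — veribas
  ⇒ Dedenan veribas
Vumin: *velibat
  velibat (rule 1 does not apply)
  velibat → velibet   [vowel merger]
  velibet → velivet   [unconditioned shift]
  giving Vumin velivet.
Only *velibat yields all of Dedenan veribas, Vumin velivet.

*velibat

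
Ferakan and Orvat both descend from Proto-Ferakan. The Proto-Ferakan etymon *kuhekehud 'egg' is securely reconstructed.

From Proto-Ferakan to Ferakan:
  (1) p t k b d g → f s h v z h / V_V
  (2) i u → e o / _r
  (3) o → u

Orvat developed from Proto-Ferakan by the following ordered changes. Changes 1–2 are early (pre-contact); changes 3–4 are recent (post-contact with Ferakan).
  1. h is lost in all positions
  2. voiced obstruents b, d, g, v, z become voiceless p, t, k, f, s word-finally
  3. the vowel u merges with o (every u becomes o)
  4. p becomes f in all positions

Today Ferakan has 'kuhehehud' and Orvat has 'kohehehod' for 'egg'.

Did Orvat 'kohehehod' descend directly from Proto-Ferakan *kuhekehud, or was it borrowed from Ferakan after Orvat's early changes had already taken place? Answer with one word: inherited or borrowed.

borrowed

If inherited, *kuhekehud would pass through all of Orvat's changes:
Orvat: *kuhekehud
  kuhekehud → kuekeud   [h-loss]
  kuekeud → kuekeut   [final devoicing]
  kuekeut → koekeot   [vowel merger]
  koekeot (rule 4 does not apply)
  giving Orvat koekeot.
If borrowed from Ferakan 'kuhehehud' after the early changes, it would undergo only the recent ones:
  rule 3 (vowel merger): kuhehehud → kohehehod
  rule 4 (unconditioned shift): no change (kohehehod)
  ⇒ as a loan: kohehehod
Orvat 'kohehehod' matches the loan outcome 'kohehehod', not the inherited 'koekeot' — it skipped the early Orvat changes, so it was borrowed from Ferakan.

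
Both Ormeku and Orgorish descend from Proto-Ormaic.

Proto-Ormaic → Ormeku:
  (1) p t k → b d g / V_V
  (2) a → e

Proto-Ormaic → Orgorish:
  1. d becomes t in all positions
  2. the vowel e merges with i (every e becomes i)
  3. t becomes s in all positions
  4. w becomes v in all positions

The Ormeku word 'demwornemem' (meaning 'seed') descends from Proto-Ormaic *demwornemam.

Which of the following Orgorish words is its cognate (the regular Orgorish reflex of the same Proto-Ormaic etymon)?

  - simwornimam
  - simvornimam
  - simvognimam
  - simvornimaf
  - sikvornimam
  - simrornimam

simvornimam

Orgorish: *demwornemam
  demwornemam → temwornemam   [unconditioned shift]
  temwornemam → timwornimam   [vowel merger]
  timwornimam → simwornimam   [unconditioned shift]
  simwornimam → simvornimam   [unconditioned shift]
  giving Orgorish simvornimam.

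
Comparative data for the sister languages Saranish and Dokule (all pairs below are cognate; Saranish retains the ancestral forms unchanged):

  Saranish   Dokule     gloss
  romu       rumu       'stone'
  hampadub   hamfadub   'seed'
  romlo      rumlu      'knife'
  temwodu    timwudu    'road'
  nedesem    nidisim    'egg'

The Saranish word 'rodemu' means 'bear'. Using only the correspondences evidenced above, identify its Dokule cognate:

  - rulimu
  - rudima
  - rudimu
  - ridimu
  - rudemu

temwodu ~ timwudu — Saranish o corresponds to Dokule u after a consonant, before a consonant other than r, m, n, p, b, f, v.
temwodu ~ timwudu, nedesem ~ nidisim — Saranish e corresponds to Dokule i after a consonant, before a nasal.
Applying these to Saranish 'rodemu':
  rodemu → rudemu   (o→u after a consonant, before a consonant other than r, m, n, p, b, f, v)
  rudemu → rudimu   (e→i after a consonant, before a nasal)
So the Dokule cognate is 'rudimu'.

rudimu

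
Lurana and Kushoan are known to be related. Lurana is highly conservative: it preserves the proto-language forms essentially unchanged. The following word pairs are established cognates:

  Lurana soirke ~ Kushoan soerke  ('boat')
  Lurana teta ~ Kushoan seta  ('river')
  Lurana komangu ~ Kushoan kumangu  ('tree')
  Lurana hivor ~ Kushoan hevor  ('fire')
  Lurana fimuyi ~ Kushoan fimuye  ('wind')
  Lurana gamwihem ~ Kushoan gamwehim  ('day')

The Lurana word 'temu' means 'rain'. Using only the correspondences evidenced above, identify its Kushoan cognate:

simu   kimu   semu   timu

simu

teta ~ seta — Lurana t corresponds to Kushoan s word-initially before a front vowel.
gamwihem ~ gamwehim — Lurana e corresponds to Kushoan i after a consonant, before a nasal.
Applying these to Lurana 'temu':
  temu → semu   (t→s word-initially before a front vowel)
  semu → simu   (e→i after a consonant, before a nasal)
So the Kushoan cognate is 'simu'.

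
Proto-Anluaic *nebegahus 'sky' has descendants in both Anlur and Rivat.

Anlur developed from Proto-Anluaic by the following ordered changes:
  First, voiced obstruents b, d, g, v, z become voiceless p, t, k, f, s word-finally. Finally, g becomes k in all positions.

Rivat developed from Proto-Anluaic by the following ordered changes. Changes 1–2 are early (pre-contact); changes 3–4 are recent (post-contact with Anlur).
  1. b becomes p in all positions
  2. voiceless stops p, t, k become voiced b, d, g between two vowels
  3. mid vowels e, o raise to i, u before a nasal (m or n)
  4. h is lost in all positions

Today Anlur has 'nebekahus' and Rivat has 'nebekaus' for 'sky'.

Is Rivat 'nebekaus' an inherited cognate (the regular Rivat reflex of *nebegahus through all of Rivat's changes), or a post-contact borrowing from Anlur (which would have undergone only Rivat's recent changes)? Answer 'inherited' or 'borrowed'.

borrowed

If inherited, *nebegahus would pass through all of Rivat's changes:
Rivat: *nebegahus > nepegahus > nebegahus > nebegaus  (by unconditioned shift, intervocalic voicing, h-loss)
If borrowed from Anlur 'nebekahus' after the early changes, it would undergo only the recent ones:
  rule 3 (pre-nasal raising): no change (nebekahus)
  rule 4 (h-loss): nebekahus → nebekaus
  ⇒ as a loan: nebekaus
Rivat 'nebekaus' matches the loan outcome 'nebekaus', not the inherited 'nebegaus' — it skipped the early Rivat changes, so it was borrowed from Anlur.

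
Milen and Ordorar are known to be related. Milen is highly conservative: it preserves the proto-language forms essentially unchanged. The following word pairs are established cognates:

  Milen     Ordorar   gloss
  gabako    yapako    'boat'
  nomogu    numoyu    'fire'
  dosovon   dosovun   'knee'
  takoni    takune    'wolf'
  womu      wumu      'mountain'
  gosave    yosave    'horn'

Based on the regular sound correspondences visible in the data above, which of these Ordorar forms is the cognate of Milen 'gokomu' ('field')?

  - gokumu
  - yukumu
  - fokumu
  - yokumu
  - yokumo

yokumu

gosave ~ yosave — Milen g corresponds to Ordorar y word-initially before a back vowel.
nomogu ~ numoyu, womu ~ wumu — Milen o corresponds to Ordorar u after a consonant, before a nasal.
Applying these to Milen 'gokomu':
  gokomu → yokomu   (g→y word-initially before a back vowel)
  yokomu → yokumu   (o→u after a consonant, before a nasal)
So the Ordorar cognate is 'yokumu'.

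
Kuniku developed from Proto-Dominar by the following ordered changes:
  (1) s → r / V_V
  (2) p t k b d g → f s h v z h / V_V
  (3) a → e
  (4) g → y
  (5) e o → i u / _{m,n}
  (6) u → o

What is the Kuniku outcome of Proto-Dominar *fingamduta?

finyimdose

Kuniku: *fingamduta
  fingamduta (rule 1 does not apply)
  fingamduta → fingamdusa   [intervocalic lenition]
  fingamdusa → fingemduse   [vowel merger]
  fingemduse → finyemduse   [unconditioned shift]
  finyemduse → finyimduse   [pre-nasal raising]
  finyimduse → finyimdose   [vowel merger]
  giving Kuniku finyimdose.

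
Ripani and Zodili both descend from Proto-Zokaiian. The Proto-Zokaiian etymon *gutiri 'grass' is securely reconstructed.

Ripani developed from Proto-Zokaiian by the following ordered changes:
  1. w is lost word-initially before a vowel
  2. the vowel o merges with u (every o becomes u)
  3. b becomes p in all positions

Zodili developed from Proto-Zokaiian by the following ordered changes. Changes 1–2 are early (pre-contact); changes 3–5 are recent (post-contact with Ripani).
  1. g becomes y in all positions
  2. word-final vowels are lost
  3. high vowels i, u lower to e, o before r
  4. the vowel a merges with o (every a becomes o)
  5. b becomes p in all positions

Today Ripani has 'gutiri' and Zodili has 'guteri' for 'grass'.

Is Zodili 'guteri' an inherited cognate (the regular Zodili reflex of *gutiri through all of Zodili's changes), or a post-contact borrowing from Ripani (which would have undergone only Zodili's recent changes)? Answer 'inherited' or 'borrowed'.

borrowed

If inherited, *gutiri would pass through all of Zodili's changes:
Zodili: start from *gutiri.
  rule 1 (unconditioned shift): gutiri → yutiri
  rule 2 (apocope): yutiri → yutir
  rule 3 (pre-rhotic lowering): yutir → yuter
  rule 4: no change — yuter
  rule 5: no change — yuter
  ⇒ Zodili yuter
If borrowed from Ripani 'gutiri' after the early changes, it would undergo only the recent ones:
  rule 3 (pre-rhotic lowering): gutiri → guteri
  rule 4 (vowel merger): no change (guteri)
  rule 5 (unconditioned shift): no change (guteri)
  ⇒ as a loan: guteri
Zodili 'guteri' matches the loan outcome 'guteri', not the inherited 'yuter' — it skipped the early Zodili changes, so it was borrowed from Ripani.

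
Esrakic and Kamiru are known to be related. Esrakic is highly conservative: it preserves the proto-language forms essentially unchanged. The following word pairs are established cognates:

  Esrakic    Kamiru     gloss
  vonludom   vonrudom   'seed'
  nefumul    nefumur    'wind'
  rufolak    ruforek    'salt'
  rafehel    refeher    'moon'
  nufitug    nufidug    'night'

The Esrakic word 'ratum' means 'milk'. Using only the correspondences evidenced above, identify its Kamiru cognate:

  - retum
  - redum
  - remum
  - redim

rufolak ~ ruforek — Esrakic a corresponds to Kamiru e after a consonant, before a consonant other than r, m, n, p, b, f, v.
nufitug ~ nufidug — Esrakic t corresponds to Kamiru d between vowels (before a back vowel).
Applying these to Esrakic 'ratum':
  ratum → retum   (a→e after a consonant, before a consonant other than r, m, n, p, b, f, v)
  retum → redum   (t→d between vowels (before a back vowel))
So the Kamiru cognate is 'redum'.

redum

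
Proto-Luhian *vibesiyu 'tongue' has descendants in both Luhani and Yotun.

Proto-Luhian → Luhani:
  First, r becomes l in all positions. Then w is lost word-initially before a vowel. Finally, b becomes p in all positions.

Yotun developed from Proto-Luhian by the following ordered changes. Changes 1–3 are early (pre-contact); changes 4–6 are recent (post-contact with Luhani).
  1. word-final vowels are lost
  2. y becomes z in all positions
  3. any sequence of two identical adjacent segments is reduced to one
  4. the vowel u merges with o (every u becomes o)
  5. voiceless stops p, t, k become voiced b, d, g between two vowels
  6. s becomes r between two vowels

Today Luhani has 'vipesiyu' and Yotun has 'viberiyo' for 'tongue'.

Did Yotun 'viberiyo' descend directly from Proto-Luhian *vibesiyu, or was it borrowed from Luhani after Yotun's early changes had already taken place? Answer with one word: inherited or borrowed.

borrowed

If inherited, *vibesiyu would pass through all of Yotun's changes:
Yotun: *vibesiyu
  vibesiyu → vibesiy   [apocope]
  vibesiy → vibesiz   [unconditioned shift]
  vibesiz (rule 3 does not apply)
  vibesiz (rule 4 does not apply)
  vibesiz (rule 5 does not apply)
  vibesiz → viberiz   [rhotacism]
  giving Yotun viberiz.
If borrowed from Luhani 'vipesiyu' after the early changes, it would undergo only the recent ones:
  rule 4 (vowel merger): vipesiyu → vipesiyo
  rule 5 (intervocalic voicing): vipesiyo → vibesiyo
  rule 6 (rhotacism): vibesiyo → viberiyo
  ⇒ as a loan: viberiyo
Yotun 'viberiyo' matches the loan outcome 'viberiyo', not the inherited 'viberiz' — it skipped the early Yotun changes, so it was borrowed from Luhani.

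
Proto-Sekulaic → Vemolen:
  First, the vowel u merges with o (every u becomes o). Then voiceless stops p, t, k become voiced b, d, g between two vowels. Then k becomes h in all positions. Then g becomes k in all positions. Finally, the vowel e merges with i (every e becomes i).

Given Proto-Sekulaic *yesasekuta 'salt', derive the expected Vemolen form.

yisasikoda

Vemolen: start from *yesasekuta.
  rule 1 (vowel merger): yesasekuta → yesasekota
  rule 2 (intervocalic voicing): yesasekota → yesasegoda
  rule 3: no change — yesasegoda
  rule 4 (unconditioned shift): yesasegoda → yesasekoda
  rule 5 (vowel merger): yesasekoda → yisasikoda
  ⇒ Vemolen yisasikoda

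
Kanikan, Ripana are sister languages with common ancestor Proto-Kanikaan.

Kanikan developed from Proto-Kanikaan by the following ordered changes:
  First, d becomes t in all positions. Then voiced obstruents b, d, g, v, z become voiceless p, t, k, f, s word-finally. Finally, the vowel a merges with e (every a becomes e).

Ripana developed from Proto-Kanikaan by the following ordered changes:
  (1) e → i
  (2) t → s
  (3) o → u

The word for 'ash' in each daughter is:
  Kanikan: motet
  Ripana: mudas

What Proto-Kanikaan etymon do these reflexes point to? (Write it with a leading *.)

*modat

Position 4: Kanikan has e, Ripana has a. Ripana preserves a here (none of its changes turn any other segment into a), so the proto-segment is *a.
Position 3: Kanikan has t, Ripana has d. Ripana preserves d here (none of its changes turn any other segment into d), so the proto-segment is *d.
Verify the candidate proto-form against each daughter:
Kanikan: *modat
  modat → motat   [unconditioned shift]
  motat (rule 2 does not apply)
  motat → motet   [vowel merger]
  giving Kanikan motet.
Ripana: start from *modat.
  rule 1: no change — modat
  rule 2 (unconditioned shift): modat → modas
  rule 3 (vowel merger): modas → mudas
  ⇒ Ripana mudas
Only *modat yields all of Kanikan motet, Ripana mudas.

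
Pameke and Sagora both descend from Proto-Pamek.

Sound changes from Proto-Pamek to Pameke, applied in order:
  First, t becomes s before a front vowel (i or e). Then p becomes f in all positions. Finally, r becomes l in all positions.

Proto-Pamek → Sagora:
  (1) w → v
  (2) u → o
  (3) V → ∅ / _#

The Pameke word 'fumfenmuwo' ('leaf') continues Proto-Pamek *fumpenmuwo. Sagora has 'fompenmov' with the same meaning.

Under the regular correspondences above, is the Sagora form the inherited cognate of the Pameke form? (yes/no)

yes

Derive the expected Sagora reflex of *fumpenmuwo:
Sagora: *fumpenmuwo
  fumpenmuwo → fumpenmuvo   [unconditioned shift]
  fumpenmuvo → fompenmovo   [vowel merger]
  fompenmovo → fompenmov   [apocope]
  giving Sagora fompenmov.
Sagora 'fompenmov' matches the regular reflex exactly, so the pair is cognate.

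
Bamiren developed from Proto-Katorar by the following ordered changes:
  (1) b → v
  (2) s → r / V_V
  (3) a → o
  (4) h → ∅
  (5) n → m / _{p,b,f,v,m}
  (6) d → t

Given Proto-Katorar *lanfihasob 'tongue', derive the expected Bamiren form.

Bamiren: *lanfihasob
  lanfihasob → lanfihasov   [unconditioned shift]
  lanfihasov → lanfiharov   [rhotacism]
  lanfiharov → lonfihorov   [vowel merger]
  lonfihorov → lonfiorov   [h-loss]
  lonfiorov → lomfiorov   [nasal place assimilation]
  lomfiorov (rule 6 does not apply)
  giving Bamiren lomfiorov.

lomfiorov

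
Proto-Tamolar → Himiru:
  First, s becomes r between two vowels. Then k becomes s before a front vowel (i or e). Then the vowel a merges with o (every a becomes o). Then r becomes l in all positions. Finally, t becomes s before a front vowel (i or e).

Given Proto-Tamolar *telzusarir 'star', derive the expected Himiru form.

Himiru: *telzusarir > telzurarir > telzurorir > telzulolil > selzulolil  (by rhotacism, vowel merger, unconditioned shift, palatalisation)

selzulolil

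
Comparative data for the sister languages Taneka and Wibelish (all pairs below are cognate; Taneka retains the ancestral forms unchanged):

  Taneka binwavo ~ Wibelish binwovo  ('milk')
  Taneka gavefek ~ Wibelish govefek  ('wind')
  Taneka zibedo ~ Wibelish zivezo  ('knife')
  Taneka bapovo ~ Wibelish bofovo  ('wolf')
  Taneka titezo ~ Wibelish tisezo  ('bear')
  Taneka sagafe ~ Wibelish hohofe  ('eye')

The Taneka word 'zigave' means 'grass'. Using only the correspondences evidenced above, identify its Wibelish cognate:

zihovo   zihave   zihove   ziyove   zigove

sagafe ~ hohofe — Taneka g corresponds to Wibelish h between vowels (before a back vowel).
binwavo ~ binwovo, gavefek ~ govefek — Taneka a corresponds to Wibelish o after a consonant, before a labial obstruent.
Applying these to Taneka 'zigave':
  zigave → zihave   (g→h between vowels (before a back vowel))
  zihave → zihove   (a→o after a consonant, before a labial obstruent)
So the Wibelish cognate is 'zihove'.

zihove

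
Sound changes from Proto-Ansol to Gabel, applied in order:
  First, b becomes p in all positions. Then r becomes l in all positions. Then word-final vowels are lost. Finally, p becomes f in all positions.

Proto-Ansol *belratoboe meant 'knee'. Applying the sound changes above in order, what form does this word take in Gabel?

Gabel: *belratoboe
  belratoboe → pelratopoe   [unconditioned shift]
  pelratopoe → pellatopoe   [unconditioned shift]
  pellatopoe → pellatopo   [apocope]
  pellatopo → fellatofo   [unconditioned shift]
  giving Gabel fellatofo.

fellatofo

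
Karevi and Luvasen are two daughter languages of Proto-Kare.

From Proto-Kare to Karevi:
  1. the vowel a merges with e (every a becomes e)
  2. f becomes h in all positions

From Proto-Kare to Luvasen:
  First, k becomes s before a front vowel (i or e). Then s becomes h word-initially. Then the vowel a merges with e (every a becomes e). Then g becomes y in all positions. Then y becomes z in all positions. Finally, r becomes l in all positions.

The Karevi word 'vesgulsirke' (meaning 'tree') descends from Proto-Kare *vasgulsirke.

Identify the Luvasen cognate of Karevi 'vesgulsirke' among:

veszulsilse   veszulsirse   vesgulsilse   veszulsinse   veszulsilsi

veszulsilse

Luvasen: start from *vasgulsirke.
  rule 1 (palatalisation): vasgulsirke → vasgulsirse
  rule 2: no change — vasgulsirse
  rule 3 (vowel merger): vasgulsirse → vesgulsirse
  rule 4 (unconditioned shift): vesgulsirse → vesyulsirse
  rule 5 (unconditioned shift): vesyulsirse → veszulsirse
  rule 6 (unconditioned shift): veszulsirse → veszulsilse
  ⇒ Luvasen veszulsilse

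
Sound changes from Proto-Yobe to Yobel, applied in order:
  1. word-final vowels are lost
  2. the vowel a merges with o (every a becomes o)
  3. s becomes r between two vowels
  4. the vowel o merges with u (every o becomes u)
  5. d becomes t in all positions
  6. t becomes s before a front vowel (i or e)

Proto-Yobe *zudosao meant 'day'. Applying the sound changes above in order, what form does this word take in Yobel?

zuturu

Yobel: *zudosao > zudosa > zudoso > zudoro > zuduru > zuturu  (by apocope, vowel merger, rhotacism, vowel merger, unconditioned shift)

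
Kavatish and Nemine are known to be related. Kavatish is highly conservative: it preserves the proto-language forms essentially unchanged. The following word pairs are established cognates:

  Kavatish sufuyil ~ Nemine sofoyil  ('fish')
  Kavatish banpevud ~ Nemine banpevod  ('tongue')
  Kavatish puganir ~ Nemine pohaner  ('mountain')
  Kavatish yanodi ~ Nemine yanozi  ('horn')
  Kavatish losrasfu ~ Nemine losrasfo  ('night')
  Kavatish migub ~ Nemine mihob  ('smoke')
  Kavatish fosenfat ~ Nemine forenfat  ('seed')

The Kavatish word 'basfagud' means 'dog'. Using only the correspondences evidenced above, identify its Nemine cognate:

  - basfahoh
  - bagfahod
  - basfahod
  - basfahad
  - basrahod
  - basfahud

basfahod

migub ~ mihob — Kavatish g corresponds to Nemine h between vowels (before a back vowel).
sufuyil ~ sofoyil, banpevud ~ banpevod — Kavatish u corresponds to Nemine o after a consonant, before a consonant other than r, m, n, p, b, f, v.
Applying these to Kavatish 'basfagud':
  basfagud → basfahud   (g→h between vowels (before a back vowel))
  basfahud → basfahod   (u→o after a consonant, before a consonant other than r, m, n, p, b, f, v)
So the Nemine cognate is 'basfahod'.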